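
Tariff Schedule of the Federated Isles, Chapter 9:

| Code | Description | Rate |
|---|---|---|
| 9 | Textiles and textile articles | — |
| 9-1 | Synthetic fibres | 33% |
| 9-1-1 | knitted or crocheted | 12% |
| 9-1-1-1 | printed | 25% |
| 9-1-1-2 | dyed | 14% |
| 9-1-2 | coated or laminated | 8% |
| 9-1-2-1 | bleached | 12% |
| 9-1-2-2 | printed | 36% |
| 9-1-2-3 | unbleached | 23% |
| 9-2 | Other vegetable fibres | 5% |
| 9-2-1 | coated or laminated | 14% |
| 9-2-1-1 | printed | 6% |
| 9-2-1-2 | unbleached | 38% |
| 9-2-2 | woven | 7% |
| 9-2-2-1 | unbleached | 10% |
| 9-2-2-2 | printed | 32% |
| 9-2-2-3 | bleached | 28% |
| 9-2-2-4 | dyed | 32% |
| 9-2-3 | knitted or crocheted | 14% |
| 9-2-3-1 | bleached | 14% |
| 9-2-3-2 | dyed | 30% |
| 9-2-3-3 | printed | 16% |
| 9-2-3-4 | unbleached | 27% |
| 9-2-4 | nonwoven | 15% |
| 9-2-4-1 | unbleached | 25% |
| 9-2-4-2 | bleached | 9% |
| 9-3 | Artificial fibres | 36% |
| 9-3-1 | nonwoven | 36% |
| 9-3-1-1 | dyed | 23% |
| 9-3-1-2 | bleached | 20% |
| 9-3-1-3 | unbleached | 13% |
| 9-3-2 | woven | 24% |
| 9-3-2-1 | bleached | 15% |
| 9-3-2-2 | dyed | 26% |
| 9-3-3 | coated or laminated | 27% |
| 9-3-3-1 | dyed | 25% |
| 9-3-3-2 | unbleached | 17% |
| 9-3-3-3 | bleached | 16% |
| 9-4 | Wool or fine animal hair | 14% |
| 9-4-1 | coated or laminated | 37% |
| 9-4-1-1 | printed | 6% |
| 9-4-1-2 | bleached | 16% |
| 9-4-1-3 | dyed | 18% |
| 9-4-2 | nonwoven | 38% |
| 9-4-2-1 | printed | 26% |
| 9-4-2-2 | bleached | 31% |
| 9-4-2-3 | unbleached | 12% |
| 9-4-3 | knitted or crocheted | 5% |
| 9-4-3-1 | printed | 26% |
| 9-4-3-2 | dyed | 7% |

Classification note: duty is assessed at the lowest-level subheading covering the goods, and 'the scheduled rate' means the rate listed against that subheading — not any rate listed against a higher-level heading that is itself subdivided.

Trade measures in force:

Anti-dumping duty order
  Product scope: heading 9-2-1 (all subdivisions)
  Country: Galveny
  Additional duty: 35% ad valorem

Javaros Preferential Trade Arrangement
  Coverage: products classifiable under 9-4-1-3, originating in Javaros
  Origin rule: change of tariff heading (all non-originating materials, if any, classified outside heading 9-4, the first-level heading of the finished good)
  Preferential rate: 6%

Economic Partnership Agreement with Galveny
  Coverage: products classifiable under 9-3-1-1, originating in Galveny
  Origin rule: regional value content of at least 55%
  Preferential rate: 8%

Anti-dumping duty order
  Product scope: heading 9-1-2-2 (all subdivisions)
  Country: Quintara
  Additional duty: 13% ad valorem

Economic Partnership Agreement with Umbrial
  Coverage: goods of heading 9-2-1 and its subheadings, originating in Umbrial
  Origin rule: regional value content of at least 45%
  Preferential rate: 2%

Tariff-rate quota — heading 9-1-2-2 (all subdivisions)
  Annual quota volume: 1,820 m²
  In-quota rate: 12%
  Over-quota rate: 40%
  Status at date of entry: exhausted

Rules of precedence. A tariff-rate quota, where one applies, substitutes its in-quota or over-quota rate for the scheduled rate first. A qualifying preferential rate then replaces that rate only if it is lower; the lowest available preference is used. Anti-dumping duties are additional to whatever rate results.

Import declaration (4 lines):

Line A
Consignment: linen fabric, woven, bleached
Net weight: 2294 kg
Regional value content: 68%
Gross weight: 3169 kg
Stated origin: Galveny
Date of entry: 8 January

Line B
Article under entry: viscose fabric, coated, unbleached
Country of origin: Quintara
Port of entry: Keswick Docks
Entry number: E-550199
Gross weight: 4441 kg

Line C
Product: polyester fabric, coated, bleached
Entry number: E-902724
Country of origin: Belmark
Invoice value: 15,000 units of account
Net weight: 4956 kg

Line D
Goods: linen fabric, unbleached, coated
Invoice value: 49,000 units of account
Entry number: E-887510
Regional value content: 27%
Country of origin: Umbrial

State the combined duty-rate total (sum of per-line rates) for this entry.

Line A: linen → 9-2; woven → 9-2-2; bleached → 9-2-2-3. Scheduled 28%. Galveny agreement on 9-3-1-1: 9-2-2-3 not covered. → 28%.
Line B: viscose → 9-3; coated → 9-3-3; unbleached → 9-3-3-2. Scheduled 17%. No special measure applies. → 17%.
Line C: polyester → 9-1; coated → 9-1-2; bleached → 9-1-2-1. Scheduled 12%. No special measure applies. → 12%.
Line D: linen → 9-2; coated → 9-2-1; unbleached → 9-2-1-2. Scheduled 38%. Umbrial agreement on 9-2-1: RVC < 45%. → 38%.
Sum: 28% + 17% + 12% + 38% = 95%.

95%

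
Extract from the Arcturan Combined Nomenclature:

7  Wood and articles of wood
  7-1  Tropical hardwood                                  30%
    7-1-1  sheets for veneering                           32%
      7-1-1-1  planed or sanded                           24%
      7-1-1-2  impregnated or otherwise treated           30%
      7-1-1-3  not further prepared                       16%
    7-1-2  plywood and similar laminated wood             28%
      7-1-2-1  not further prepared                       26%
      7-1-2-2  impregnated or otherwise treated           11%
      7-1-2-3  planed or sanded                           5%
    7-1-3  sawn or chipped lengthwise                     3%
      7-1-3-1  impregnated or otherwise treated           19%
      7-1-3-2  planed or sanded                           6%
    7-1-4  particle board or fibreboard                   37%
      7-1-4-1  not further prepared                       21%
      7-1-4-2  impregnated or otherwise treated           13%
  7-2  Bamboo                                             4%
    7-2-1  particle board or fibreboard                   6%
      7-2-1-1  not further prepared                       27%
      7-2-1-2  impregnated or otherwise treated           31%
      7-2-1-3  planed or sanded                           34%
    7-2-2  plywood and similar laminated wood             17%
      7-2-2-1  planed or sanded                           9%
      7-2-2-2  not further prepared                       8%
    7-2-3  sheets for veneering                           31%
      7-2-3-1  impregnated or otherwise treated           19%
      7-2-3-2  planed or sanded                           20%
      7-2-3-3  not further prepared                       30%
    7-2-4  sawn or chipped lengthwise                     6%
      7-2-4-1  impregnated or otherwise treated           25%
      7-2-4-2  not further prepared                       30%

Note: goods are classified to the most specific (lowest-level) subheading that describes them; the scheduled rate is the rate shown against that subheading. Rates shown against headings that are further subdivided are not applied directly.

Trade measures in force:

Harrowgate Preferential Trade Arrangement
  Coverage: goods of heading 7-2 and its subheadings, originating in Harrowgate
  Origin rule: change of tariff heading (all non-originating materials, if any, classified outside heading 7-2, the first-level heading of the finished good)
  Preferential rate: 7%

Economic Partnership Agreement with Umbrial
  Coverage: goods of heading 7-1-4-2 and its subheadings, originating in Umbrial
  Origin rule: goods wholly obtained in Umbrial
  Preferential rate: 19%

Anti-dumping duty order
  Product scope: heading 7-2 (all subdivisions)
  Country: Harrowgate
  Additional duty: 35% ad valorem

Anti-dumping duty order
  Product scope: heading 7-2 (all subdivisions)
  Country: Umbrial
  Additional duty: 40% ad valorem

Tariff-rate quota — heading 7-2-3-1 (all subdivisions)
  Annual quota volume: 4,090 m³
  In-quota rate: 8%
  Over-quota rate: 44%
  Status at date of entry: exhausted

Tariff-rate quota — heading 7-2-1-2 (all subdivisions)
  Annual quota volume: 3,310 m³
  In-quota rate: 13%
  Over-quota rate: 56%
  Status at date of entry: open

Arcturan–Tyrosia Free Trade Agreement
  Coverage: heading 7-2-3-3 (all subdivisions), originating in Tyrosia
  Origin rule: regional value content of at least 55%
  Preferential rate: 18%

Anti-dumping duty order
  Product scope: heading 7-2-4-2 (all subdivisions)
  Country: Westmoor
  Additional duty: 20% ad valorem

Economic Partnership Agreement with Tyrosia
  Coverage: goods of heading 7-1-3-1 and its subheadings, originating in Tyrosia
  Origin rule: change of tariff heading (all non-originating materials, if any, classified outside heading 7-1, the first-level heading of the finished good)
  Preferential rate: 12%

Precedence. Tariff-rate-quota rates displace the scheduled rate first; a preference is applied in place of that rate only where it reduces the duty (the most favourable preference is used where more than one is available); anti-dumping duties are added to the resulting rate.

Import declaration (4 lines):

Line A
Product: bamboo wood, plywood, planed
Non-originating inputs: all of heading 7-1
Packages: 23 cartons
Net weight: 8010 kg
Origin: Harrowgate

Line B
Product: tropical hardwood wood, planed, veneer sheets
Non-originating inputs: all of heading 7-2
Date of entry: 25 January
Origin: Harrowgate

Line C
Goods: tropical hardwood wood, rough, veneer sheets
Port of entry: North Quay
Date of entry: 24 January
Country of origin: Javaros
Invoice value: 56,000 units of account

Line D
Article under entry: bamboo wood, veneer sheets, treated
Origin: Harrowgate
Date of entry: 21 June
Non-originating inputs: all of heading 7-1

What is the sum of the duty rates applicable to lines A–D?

124%

Line A: bamboo → 7-2; plywood → 7-2-2; planed → 7-2-2-1. Scheduled 9%. Harrowgate agreement on 7-2: CTH met → 7% available; preferential 7%; anti-dumping (Harrowgate, 7-2): +35%; total 7% + 35% = 42%. → 42%.
Line B: tropical hardwood → 7-1; veneer sheets → 7-1-1; planed → 7-1-1-1. Scheduled 24%. Harrowgate agreement on 7-2: 7-1-1-1 not covered. → 24%.
Line C: tropical hardwood → 7-1; veneer sheets → 7-1-1; rough → 7-1-1-3. Scheduled 16%. No special measure applies. → 16%.
Line D: bamboo → 7-2; veneer sheets → 7-2-3; treated → 7-2-3-1. Scheduled 19%. quota on 7-2-3-1 exhausted → over-quota 44%; Harrowgate agreement on 7-2: CTH met → 7% available; preferential 7%; anti-dumping (Harrowgate, 7-2): +35%; total 7% + 35% = 42%. → 42%.
Sum: 42% + 24% + 16% + 42% = 124%.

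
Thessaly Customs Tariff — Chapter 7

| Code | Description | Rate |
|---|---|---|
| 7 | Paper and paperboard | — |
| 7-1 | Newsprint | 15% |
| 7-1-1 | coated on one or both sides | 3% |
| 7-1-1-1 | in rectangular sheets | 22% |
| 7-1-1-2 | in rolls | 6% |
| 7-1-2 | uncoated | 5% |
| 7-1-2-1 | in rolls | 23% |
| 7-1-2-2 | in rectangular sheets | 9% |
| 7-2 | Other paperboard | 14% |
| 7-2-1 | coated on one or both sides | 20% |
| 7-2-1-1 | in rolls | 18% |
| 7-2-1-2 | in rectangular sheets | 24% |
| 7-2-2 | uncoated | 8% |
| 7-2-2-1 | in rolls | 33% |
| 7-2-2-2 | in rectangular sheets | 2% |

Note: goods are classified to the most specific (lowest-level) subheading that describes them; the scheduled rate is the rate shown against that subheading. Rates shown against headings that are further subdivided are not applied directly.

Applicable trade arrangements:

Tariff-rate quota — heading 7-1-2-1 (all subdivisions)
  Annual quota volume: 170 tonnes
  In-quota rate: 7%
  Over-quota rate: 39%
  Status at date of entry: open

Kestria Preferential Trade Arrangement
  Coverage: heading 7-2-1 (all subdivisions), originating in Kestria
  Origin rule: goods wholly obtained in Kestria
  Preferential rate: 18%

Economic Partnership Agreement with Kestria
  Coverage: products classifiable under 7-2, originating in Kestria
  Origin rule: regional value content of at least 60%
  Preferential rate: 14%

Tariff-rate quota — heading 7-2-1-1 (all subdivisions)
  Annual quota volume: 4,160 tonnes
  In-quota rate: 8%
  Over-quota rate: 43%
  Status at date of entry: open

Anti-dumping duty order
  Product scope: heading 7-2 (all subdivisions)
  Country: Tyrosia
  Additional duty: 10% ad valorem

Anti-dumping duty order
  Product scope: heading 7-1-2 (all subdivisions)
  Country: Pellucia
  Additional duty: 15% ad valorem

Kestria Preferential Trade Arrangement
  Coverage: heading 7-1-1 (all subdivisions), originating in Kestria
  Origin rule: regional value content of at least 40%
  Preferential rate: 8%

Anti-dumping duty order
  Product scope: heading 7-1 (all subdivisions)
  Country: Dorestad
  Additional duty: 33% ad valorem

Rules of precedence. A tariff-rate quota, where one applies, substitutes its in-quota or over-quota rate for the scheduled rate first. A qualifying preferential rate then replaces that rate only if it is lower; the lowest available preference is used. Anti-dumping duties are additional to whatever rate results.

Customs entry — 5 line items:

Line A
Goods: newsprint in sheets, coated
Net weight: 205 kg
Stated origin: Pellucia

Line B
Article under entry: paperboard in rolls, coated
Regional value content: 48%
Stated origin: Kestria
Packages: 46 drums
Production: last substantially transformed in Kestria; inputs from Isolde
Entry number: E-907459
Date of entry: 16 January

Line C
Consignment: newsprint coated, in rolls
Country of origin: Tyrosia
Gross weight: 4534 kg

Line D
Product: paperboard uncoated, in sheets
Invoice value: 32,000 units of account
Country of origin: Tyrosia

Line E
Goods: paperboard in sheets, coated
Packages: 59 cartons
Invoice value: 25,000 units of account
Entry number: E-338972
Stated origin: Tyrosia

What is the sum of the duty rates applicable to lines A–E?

82%

Line A: newsprint → 7-1; coated → 7-1-1; in sheets → 7-1-1-1. Scheduled 22%. No special measure applies. → 22%.
Line B: paperboard → 7-2; coated → 7-2-1; in rolls → 7-2-1-1. Scheduled 18%. quota on 7-2-1-1 open → in-quota 8%; Kestria agreement on 7-2-1: not wholly obtained; Kestria agreement on 7-2: RVC < 60%; Kestria agreement on 7-1-1: 7-2-1-1 not covered. → 8%.
Line C: newsprint → 7-1; coated → 7-1-1; in rolls → 7-1-1-2. Scheduled 6%. No special measure applies. → 6%.
Line D: paperboard → 7-2; uncoated → 7-2-2; in sheets → 7-2-2-2. Scheduled 2%. anti-dumping (Tyrosia, 7-2): +10%; total 2% + 10% = 12%. → 12%.
Line E: paperboard → 7-2; coated → 7-2-1; in sheets → 7-2-1-2. Scheduled 24%. anti-dumping (Tyrosia, 7-2): +10%; total 24% + 10% = 34%. → 34%.
Sum: 22% + 8% + 6% + 12% + 34% = 82%.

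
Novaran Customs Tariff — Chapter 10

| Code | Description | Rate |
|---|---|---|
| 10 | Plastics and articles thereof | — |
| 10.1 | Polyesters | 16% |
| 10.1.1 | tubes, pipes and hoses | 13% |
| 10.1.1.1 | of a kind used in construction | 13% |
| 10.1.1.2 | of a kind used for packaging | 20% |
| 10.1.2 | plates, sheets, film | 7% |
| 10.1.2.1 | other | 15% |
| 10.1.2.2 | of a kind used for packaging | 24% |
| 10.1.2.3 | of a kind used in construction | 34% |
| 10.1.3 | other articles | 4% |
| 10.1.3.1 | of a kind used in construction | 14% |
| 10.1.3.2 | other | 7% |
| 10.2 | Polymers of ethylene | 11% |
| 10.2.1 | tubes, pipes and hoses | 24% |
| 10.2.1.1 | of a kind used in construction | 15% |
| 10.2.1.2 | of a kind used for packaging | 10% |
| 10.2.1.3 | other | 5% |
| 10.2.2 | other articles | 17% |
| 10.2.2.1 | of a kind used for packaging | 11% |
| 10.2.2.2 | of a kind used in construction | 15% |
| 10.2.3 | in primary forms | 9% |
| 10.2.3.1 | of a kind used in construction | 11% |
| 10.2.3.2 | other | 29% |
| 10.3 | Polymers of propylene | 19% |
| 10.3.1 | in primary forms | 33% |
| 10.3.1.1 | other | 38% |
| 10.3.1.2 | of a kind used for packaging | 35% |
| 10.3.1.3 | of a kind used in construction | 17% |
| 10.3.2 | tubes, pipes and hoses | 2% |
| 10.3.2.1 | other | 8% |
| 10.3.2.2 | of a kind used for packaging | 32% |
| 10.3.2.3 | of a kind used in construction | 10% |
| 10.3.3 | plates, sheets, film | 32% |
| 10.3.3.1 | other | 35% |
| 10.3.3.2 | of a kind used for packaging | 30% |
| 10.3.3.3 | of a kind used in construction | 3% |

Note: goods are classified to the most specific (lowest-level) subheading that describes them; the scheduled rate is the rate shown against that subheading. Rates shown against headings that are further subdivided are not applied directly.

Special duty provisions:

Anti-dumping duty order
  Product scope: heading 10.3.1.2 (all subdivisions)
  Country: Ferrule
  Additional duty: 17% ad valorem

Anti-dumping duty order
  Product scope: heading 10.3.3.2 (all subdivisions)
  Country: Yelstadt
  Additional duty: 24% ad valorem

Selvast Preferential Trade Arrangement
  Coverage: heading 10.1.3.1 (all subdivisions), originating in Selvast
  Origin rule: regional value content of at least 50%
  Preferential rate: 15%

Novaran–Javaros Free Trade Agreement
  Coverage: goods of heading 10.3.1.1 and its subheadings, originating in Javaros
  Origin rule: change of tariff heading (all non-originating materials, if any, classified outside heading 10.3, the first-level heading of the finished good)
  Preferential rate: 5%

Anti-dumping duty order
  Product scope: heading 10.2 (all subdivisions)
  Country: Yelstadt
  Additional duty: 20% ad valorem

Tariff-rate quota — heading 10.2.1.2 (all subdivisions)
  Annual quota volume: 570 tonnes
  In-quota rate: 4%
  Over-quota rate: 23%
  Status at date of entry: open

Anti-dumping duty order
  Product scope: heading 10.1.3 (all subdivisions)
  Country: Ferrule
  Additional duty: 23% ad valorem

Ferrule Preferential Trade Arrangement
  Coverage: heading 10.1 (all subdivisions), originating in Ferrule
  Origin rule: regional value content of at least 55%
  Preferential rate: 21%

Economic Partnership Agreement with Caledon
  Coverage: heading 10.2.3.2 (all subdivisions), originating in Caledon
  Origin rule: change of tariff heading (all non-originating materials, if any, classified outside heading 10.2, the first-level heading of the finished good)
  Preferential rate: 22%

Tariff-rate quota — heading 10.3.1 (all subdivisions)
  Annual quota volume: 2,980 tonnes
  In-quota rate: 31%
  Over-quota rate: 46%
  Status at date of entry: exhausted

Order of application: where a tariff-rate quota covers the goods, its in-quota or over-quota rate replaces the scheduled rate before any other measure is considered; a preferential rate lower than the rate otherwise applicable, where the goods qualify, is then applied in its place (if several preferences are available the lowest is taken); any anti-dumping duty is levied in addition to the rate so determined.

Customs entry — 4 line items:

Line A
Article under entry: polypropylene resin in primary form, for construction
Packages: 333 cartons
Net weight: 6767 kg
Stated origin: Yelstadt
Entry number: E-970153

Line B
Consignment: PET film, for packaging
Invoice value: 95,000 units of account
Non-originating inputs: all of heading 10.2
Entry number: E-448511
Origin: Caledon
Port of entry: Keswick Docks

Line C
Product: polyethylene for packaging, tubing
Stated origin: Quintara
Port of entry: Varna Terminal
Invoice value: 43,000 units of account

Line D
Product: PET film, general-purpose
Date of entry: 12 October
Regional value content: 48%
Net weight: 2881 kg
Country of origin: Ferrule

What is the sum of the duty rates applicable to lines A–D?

89%

Line A: polypropylene → 10.3; resin in primary form → 10.3.1; for construction → 10.3.1.3. Scheduled 17%. quota on 10.3.1 exhausted → over-quota 46%. → 46%.
Line B: PET → 10.1; film → 10.1.2; for packaging → 10.1.2.2. Scheduled 24%. Caledon agreement on 10.2.3.2: 10.1.2.2 not covered. → 24%.
Line C: polyethylene → 10.2; tubing → 10.2.1; for packaging → 10.2.1.2. Scheduled 10%. quota on 10.2.1.2 open → in-quota 4%. → 4%.
Line D: PET → 10.1; film → 10.1.2; general-purpose → 10.1.2.1. Scheduled 15%. Ferrule agreement on 10.1: RVC < 55%. → 15%.
Sum: 46% + 24% + 4% + 15% = 89%.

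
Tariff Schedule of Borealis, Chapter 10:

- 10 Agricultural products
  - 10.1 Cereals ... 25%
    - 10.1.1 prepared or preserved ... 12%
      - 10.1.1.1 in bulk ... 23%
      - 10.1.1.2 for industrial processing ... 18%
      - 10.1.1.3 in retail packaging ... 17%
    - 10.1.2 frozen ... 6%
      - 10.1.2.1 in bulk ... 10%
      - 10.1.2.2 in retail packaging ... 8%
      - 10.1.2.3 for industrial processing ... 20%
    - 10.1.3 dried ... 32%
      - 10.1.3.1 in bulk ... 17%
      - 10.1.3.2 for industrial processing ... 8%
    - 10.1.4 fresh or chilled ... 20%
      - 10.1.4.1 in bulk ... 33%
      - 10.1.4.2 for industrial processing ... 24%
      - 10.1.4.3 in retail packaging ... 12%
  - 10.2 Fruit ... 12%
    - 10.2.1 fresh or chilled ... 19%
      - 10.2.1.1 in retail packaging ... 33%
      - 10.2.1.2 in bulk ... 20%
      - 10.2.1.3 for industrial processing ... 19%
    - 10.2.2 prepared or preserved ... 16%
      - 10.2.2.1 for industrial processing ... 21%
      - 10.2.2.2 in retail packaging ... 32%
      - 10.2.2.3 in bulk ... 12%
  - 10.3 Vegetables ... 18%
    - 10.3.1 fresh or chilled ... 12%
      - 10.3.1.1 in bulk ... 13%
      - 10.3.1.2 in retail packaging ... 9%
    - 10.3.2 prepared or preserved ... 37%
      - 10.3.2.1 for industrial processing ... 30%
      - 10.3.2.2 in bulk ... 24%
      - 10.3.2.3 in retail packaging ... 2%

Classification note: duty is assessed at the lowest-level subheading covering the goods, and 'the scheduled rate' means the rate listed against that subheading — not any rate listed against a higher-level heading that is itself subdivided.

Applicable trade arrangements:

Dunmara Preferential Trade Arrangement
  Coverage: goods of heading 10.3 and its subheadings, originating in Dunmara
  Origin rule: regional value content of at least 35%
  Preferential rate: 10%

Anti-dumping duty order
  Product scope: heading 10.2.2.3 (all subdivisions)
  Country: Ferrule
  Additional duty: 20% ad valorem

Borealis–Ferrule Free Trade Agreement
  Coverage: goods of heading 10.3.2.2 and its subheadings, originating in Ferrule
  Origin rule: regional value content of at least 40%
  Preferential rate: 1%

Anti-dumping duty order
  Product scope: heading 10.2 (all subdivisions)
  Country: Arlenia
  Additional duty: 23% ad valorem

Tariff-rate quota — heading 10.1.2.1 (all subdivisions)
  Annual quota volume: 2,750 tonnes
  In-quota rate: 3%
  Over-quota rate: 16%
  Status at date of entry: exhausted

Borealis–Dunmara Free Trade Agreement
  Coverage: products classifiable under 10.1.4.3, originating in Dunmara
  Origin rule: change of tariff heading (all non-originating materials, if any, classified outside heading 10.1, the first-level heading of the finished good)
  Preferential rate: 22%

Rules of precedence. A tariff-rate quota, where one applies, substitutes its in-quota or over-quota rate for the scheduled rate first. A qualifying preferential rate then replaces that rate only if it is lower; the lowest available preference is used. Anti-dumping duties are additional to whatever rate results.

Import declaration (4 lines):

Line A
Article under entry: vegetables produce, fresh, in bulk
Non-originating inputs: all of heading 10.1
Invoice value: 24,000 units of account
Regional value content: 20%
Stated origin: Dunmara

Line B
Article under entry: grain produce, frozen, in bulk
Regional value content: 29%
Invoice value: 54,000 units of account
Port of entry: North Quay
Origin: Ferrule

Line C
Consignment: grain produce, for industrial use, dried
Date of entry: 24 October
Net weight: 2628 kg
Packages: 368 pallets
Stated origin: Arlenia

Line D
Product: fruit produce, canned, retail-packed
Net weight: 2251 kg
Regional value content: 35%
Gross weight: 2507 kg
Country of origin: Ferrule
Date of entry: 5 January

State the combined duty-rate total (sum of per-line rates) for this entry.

Line A: vegetables → 10.3; fresh → 10.3.1; in bulk → 10.3.1.1. Scheduled 13%. Dunmara agreement on 10.3: RVC < 35%; Dunmara agreement on 10.1.4.3: 10.3.1.1 not covered. → 13%.
Line B: grain → 10.1; frozen → 10.1.2; in bulk → 10.1.2.1. Scheduled 10%. quota on 10.1.2.1 exhausted → over-quota 16%; Ferrule agreement on 10.3.2.2: 10.1.2.1 not covered. → 16%.
Line C: grain → 10.1; dried → 10.1.3; for industrial use → 10.1.3.2. Scheduled 8%. No special measure applies. → 8%.
Line D: fruit → 10.2; canned → 10.2.2; retail-packed → 10.2.2.2. Scheduled 32%. Ferrule agreement on 10.3.2.2: 10.2.2.2 not covered. → 32%.
Sum: 13% + 16% + 8% + 32% = 69%.

69%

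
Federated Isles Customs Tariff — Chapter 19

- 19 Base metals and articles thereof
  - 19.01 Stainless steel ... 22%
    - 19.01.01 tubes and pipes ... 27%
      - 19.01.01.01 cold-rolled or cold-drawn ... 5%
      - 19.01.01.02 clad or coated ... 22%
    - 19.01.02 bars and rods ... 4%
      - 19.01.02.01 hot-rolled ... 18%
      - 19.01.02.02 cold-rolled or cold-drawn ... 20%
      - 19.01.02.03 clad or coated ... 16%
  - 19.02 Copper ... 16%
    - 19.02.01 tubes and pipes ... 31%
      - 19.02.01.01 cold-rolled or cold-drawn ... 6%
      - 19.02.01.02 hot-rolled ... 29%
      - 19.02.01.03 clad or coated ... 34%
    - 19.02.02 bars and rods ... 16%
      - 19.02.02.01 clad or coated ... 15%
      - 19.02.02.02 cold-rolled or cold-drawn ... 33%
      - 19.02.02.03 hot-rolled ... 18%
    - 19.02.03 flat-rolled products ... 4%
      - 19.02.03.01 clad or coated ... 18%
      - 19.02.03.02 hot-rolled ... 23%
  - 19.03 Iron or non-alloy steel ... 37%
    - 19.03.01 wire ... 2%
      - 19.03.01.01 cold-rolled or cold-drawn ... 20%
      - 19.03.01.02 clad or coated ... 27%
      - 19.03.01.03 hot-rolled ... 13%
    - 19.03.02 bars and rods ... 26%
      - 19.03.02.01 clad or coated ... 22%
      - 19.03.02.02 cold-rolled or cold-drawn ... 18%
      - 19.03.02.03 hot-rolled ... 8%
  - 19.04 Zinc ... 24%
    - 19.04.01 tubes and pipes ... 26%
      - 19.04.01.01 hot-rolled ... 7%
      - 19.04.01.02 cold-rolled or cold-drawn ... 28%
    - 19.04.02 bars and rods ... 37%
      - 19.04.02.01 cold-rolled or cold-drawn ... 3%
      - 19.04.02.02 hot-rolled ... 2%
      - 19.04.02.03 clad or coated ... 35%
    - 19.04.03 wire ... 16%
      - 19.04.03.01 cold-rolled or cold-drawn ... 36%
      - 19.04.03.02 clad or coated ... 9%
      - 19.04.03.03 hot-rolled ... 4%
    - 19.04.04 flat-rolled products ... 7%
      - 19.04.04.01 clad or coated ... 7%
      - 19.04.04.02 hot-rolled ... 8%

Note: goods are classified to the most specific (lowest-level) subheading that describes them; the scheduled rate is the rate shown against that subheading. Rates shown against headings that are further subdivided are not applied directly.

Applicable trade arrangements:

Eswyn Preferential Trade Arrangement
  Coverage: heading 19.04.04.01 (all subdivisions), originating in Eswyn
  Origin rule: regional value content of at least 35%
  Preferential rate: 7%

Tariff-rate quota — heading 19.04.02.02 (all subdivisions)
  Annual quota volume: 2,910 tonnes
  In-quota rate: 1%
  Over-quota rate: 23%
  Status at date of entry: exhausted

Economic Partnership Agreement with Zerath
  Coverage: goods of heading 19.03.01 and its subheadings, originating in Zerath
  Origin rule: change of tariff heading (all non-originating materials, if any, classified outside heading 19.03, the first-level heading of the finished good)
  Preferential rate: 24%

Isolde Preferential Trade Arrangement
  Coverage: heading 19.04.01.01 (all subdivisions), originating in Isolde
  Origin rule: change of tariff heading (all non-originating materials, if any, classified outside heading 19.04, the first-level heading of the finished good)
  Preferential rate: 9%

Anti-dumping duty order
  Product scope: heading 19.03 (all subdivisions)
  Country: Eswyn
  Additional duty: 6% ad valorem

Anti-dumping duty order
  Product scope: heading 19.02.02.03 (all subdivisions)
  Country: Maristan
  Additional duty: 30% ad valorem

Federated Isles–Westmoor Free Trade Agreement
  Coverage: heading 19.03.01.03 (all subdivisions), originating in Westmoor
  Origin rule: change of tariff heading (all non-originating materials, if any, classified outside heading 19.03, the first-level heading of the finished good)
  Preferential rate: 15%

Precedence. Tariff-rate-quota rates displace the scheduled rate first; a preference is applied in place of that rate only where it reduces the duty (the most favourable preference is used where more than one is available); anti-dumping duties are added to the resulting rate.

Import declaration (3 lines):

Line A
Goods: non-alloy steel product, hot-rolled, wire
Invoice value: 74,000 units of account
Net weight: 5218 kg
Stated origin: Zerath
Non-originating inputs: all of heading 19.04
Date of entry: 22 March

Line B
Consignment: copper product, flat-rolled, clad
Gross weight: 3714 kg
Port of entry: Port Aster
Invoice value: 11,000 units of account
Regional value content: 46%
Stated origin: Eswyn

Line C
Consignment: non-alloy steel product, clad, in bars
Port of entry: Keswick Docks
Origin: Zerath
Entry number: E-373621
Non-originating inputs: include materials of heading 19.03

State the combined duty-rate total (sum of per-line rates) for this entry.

53%

Line A: non-alloy steel → 19.03; wire → 19.03.01; hot-rolled → 19.03.01.03. Scheduled 13%. Zerath agreement on 19.03.01: CTH met → 24% available; preference 24% not lower than 13% → no reduction. → 13%.
Line B: copper → 19.02; flat-rolled → 19.02.03; clad → 19.02.03.01. Scheduled 18%. Eswyn agreement on 19.04.04.01: 19.02.03.01 not covered. → 18%.
Line C: non-alloy steel → 19.03; in bars → 19.03.02; clad → 19.03.02.01. Scheduled 22%. Zerath agreement on 19.03.01: 19.03.02.01 not covered. → 22%.
Sum: 13% + 18% + 22% = 53%.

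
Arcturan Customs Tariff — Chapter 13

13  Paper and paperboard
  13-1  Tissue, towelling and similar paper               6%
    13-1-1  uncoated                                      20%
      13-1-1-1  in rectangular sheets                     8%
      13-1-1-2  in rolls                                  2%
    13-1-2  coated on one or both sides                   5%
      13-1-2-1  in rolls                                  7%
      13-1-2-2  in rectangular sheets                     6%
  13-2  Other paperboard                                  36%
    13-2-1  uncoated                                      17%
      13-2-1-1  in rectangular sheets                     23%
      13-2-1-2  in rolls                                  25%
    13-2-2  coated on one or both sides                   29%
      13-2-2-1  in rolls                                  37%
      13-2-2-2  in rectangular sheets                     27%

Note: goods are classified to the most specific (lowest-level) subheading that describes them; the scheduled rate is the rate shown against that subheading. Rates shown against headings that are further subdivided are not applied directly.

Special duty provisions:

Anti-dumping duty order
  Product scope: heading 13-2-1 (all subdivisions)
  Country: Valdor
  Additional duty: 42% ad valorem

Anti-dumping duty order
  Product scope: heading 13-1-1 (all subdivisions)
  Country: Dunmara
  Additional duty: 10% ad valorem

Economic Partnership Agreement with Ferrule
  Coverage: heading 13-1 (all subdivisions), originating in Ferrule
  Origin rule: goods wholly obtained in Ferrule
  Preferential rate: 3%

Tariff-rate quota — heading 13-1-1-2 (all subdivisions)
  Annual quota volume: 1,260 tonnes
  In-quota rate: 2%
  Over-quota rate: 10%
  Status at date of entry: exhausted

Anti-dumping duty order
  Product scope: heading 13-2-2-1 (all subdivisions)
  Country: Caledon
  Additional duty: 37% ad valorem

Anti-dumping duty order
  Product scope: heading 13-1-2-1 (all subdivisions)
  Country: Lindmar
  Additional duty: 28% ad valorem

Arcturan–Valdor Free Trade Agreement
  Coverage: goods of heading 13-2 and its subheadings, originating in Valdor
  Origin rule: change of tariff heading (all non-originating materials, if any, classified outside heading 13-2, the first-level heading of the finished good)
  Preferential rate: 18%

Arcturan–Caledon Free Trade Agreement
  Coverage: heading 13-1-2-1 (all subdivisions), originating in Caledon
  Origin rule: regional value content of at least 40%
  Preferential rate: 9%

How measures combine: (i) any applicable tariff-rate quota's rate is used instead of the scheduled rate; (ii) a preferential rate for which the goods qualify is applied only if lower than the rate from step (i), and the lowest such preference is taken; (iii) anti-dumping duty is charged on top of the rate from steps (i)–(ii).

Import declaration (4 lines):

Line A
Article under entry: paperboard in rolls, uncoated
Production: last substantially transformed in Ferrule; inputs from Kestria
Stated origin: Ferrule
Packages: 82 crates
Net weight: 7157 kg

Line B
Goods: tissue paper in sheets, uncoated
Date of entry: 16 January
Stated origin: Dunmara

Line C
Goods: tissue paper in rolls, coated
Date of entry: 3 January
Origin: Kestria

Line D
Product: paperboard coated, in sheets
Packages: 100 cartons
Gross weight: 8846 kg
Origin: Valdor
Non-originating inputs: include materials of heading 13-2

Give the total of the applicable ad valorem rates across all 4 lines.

77%

Line A: paperboard → 13-2; uncoated → 13-2-1; in rolls → 13-2-1-2. Scheduled 25%. Ferrule agreement on 13-1: 13-2-1-2 not covered. → 25%.
Line B: tissue paper → 13-1; uncoated → 13-1-1; in sheets → 13-1-1-1. Scheduled 8%. anti-dumping (Dunmara, 13-1-1): +10%; total 8% + 10% = 18%. → 18%.
Line C: tissue paper → 13-1; coated → 13-1-2; in rolls → 13-1-2-1. Scheduled 7%. No special measure applies. → 7%.
Line D: paperboard → 13-2; coated → 13-2-2; in sheets → 13-2-2-2. Scheduled 27%. Valdor agreement on 13-2: CTH not met. → 27%.
Sum: 25% + 18% + 7% + 27% = 77%.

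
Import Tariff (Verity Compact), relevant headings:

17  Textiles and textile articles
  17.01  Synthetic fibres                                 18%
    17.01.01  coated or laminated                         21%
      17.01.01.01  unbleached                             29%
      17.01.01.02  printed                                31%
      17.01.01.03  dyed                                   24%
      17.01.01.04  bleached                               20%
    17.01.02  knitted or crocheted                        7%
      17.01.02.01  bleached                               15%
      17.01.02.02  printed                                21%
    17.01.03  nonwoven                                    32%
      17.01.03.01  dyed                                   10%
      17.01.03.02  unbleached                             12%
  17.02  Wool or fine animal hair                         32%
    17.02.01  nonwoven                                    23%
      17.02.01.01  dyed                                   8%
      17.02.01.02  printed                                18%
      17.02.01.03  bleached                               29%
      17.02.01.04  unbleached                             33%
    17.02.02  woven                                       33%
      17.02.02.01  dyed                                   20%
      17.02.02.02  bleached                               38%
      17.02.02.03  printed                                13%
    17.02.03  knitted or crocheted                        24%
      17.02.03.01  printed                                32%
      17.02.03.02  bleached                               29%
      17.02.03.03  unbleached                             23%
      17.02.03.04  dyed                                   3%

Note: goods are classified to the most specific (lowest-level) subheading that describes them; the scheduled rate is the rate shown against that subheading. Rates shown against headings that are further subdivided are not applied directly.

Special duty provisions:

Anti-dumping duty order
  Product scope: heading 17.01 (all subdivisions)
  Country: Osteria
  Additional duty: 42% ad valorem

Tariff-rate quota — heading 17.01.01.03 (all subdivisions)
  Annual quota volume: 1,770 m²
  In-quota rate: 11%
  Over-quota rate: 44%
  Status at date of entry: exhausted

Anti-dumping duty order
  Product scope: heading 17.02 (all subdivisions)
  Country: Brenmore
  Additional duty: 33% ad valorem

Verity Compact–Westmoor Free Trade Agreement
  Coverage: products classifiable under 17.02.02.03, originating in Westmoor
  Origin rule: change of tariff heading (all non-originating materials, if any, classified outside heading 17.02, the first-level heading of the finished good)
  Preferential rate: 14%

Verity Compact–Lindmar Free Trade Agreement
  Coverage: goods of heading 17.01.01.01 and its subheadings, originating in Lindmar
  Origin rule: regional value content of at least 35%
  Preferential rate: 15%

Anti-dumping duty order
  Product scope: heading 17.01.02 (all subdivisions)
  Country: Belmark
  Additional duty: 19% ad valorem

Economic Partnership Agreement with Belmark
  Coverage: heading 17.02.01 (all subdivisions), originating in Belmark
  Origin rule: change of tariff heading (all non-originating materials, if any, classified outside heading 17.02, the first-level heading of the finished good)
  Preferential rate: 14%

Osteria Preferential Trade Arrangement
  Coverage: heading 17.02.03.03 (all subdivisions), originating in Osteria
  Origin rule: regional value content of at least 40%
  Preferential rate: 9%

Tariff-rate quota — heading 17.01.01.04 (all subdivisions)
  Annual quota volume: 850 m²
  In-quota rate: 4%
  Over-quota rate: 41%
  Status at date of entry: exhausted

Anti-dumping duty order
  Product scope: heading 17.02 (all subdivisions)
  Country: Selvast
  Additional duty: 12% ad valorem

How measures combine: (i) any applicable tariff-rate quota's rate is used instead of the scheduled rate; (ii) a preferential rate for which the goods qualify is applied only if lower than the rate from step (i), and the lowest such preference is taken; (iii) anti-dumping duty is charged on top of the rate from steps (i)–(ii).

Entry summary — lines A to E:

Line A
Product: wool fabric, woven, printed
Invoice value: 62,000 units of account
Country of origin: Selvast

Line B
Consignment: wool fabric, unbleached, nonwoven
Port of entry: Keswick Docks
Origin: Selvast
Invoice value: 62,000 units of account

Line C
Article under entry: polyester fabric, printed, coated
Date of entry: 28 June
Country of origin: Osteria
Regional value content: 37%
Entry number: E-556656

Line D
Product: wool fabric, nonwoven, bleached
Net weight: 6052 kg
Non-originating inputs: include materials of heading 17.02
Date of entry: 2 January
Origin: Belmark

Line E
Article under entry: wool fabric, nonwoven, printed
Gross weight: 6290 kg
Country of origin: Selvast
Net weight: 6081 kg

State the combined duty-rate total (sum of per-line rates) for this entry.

202%

Line A: wool → 17.02; woven → 17.02.02; printed → 17.02.02.03. Scheduled 13%. anti-dumping (Selvast, 17.02): +12%; total 13% + 12% = 25%. → 25%.
Line B: wool → 17.02; nonwoven → 17.02.01; unbleached → 17.02.01.04. Scheduled 33%. anti-dumping (Selvast, 17.02): +12%; total 33% + 12% = 45%. → 45%.
Line C: polyester → 17.01; coated → 17.01.01; printed → 17.01.01.02. Scheduled 31%. Osteria agreement on 17.02.03.03: 17.01.01.02 not covered; anti-dumping (Osteria, 17.01): +42%; total 31% + 42% = 73%. → 73%.
Line D: wool → 17.02; nonwoven → 17.02.01; bleached → 17.02.01.03. Scheduled 29%. Belmark agreement on 17.02.01: CTH not met. → 29%.
Line E: wool → 17.02; nonwoven → 17.02.01; printed → 17.02.01.02. Scheduled 18%. anti-dumping (Selvast, 17.02): +12%; total 18% + 12% = 30%. → 30%.
Sum: 25% + 45% + 73% + 29% + 30% = 202%.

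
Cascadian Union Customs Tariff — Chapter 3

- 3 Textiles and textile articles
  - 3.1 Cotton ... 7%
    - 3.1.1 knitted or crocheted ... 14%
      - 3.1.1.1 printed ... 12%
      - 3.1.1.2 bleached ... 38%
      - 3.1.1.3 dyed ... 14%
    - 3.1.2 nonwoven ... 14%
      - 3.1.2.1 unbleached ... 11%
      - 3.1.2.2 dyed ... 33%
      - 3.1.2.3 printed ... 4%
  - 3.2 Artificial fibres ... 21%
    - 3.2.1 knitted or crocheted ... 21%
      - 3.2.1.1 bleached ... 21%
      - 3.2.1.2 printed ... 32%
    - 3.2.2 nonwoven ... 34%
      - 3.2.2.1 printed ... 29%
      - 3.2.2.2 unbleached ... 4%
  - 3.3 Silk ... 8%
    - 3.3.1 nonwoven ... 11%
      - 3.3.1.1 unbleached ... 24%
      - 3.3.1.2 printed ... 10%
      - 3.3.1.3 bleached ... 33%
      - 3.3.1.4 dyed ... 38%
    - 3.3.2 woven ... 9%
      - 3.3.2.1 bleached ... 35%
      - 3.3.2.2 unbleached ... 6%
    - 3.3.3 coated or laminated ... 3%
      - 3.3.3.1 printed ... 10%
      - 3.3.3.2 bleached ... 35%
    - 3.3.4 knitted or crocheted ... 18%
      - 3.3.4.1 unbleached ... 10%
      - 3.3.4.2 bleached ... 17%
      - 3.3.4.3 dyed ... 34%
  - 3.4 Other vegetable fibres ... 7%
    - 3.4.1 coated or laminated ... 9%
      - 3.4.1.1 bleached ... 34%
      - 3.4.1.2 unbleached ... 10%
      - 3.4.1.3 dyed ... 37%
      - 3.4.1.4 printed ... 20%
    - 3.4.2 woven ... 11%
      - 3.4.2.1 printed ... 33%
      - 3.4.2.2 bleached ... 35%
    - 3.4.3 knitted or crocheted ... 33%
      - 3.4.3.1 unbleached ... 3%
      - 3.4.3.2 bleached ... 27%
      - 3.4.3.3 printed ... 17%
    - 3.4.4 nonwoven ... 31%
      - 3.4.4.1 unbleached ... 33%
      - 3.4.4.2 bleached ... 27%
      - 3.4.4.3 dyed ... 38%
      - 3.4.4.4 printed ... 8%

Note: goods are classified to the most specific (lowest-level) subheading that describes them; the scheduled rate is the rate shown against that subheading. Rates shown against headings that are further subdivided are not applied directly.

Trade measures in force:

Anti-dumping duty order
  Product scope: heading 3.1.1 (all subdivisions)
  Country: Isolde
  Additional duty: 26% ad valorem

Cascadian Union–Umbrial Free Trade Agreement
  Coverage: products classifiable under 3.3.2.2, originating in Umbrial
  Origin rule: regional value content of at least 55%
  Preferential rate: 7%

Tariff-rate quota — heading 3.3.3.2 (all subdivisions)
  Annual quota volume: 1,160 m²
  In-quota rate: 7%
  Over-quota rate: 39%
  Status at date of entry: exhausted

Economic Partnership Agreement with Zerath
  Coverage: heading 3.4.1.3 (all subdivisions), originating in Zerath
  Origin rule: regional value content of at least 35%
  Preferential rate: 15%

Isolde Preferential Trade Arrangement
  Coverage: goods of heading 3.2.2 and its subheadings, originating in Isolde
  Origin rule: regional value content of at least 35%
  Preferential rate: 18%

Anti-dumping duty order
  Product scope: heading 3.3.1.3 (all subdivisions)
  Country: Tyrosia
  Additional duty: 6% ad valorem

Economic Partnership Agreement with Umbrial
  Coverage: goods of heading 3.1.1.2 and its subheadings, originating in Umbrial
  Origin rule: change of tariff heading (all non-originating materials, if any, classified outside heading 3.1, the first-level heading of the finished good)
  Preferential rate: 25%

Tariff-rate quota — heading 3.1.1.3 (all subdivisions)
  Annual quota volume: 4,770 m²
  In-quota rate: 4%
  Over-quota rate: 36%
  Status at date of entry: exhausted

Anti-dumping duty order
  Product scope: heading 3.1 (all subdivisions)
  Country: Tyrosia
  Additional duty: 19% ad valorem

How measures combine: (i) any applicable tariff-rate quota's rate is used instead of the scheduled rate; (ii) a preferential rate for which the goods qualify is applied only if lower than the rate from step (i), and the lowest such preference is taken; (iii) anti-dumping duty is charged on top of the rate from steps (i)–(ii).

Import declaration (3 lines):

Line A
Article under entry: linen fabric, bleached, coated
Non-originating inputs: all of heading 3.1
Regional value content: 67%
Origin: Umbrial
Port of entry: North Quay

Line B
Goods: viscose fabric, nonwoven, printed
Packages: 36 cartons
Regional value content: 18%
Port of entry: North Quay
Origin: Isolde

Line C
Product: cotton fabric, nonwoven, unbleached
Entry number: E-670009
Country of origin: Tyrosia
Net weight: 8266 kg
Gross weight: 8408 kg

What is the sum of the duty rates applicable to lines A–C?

93%

Line A: linen → 3.4; coated → 3.4.1; bleached → 3.4.1.1. Scheduled 34%. Umbrial agreement on 3.3.2.2: 3.4.1.1 not covered; Umbrial agreement on 3.1.1.2: 3.4.1.1 not covered. → 34%.
Line B: viscose → 3.2; nonwoven → 3.2.2; printed → 3.2.2.1. Scheduled 29%. Isolde agreement on 3.2.2: RVC < 35%. → 29%.
Line C: cotton → 3.1; nonwoven → 3.1.2; unbleached → 3.1.2.1. Scheduled 11%. anti-dumping (Tyrosia, 3.1): +19%; total 11% + 19% = 30%. → 30%.
Sum: 34% + 29% + 30% = 93%.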